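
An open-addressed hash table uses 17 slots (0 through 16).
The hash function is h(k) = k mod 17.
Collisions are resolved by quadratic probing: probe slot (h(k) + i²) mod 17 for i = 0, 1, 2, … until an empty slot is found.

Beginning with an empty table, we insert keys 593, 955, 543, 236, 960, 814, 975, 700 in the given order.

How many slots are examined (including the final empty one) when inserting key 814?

4

593: h=15 -> slot 15
955: h=3 -> slot 3
543: h=16 -> slot 16
236: h=15, probe 15,16,2 -> slot 2
960: h=8 -> slot 8
814: h=15, probe 15,16,2,7 -> slot 7
975: h=6 -> slot 6
700: h=3, probe 3,4 -> slot 4
Table: [—, —, 236, 955, 700, —, 975, 814, 960, —, —, —, —, —, —, 593, 543]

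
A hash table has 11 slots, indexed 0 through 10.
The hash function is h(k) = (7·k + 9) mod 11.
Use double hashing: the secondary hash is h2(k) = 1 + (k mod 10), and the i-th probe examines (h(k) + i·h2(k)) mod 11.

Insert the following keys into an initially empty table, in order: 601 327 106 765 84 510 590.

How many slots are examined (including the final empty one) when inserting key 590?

601: h=3 → slot 3
327: h=10 → slot 10
106: h=3, h2=7, probe 3,10,6 → slot 6
765: h=7 → slot 7
84: h=3, h2=5, probe 3,8 → slot 8
510: h=4 → slot 4
590: h=3, h2=1, probe 3,4,5 → slot 5
Table: [-, -, -, 601, 510, 590, 106, 765, 84, -, 327]

3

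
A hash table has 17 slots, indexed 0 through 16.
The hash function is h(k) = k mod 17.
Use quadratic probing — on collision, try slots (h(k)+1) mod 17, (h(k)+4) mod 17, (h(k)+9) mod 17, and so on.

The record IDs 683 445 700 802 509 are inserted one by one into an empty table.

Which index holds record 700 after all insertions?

7

Insert 683: h=3, slot 3 empty => index 3.
Insert 445: h=3, slot 3 occupied => index 4.
Insert 700: h=3, slots 3,4 occupied => index 7.
Insert 802: h=3, slots 3,4,7 occupied => index 12.
Insert 509: h=16, slot 16 empty => index 16.
Table: [∅, ∅, ∅, 683, 445, ∅, ∅, 700, ∅, ∅, ∅, ∅, 802, ∅, ∅, ∅, 509]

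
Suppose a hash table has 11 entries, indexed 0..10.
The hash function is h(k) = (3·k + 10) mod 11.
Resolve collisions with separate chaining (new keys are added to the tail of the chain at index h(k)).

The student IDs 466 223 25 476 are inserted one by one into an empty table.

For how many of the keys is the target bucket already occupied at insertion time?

466 → bucket 0
223 → bucket 8
25 → bucket 8 (collision)
476 → bucket 8 (collision)
Final buckets:
0: 466
1: .
2: .
3: .
4: .
5: .
6: .
7: .
8: 223 -> 25 -> 476
9: .
10: .

2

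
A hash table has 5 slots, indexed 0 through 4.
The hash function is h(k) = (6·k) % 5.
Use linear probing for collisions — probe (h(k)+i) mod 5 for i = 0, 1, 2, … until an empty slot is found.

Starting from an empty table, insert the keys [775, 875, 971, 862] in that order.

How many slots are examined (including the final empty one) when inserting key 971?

Insert 775: h=0, slot 0 empty → index 0.
Insert 875: h=0, slot 0 occupied → index 1.
Insert 971: h=1, slot 1 occupied → index 2.
Insert 862: h=2, slot 2 occupied → index 3.
Table: [775, 875, 971, 862, —]

2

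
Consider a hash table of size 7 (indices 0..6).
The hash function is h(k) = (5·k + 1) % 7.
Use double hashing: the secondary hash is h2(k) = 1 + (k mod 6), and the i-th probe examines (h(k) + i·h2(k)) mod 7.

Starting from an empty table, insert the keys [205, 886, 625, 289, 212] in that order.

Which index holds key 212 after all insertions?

3

Insert 205: h=4, slot 4 empty -> index 4.
Insert 886: h=0, slot 0 empty -> index 0.
Insert 625: h=4, h2=2, slot 4 occupied -> index 6.
Insert 289: h=4, h2=2, slots 4,6 occupied -> index 1.
Insert 212: h=4, h2=3, slots 4,0 occupied -> index 3.
Table: [886, 289, ∅, 212, 205, ∅, 625]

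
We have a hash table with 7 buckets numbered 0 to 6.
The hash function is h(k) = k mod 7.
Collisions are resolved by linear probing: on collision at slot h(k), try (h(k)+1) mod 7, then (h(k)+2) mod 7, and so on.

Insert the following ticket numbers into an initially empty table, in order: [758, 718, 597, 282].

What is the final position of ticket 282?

Insert 758: h=2, slot 2 empty => index 2.
Insert 718: h=4, slot 4 empty => index 4.
Insert 597: h=2, slot 2 occupied => index 3.
Insert 282: h=2, slots 2,3,4 occupied => index 5.
Table: [∅, ∅, 758, 597, 718, 282, ∅]

5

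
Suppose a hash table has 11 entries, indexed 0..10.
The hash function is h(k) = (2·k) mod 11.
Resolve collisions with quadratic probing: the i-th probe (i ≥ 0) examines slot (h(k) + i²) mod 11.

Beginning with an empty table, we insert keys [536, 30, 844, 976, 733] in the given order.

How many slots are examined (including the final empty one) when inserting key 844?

3

536: h=5 → slot 5
30: h=5, probe 5,6 → slot 6
844: h=5, probe 5,6,9 → slot 9
976: h=5, probe 5,6,9,3 → slot 3
733: h=3, probe 3,4 → slot 4
Table: [., ., ., 976, 733, 536, 30, ., ., 844, .]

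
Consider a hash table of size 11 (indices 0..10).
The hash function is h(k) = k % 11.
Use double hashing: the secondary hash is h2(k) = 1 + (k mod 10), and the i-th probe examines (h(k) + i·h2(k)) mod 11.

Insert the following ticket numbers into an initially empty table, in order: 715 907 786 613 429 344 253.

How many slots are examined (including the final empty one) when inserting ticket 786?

2

715: h=0 -> slot 0
907: h=5 -> slot 5
786: h=5, h2=7, probe 5,1 -> slot 1
613: h=8 -> slot 8
429: h=0, h2=10, probe 0,10 -> slot 10
344: h=3 -> slot 3
253: h=0, h2=4, probe 0,4 -> slot 4
Table: [715, 786, -, 344, 253, 907, -, -, 613, -, 429]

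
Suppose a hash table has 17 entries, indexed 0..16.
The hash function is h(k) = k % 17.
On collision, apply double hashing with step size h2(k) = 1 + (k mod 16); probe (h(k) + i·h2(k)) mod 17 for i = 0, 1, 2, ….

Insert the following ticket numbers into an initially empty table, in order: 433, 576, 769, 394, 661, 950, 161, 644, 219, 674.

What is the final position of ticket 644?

13

Insert 433: h=8, slot 8 empty => index 8.
Insert 576: h=15, slot 15 empty => index 15.
Insert 769: h=4, slot 4 empty => index 4.
Insert 394: h=3, slot 3 empty => index 3.
Insert 661: h=15, h2=6, slots 15,4 occupied => index 10.
Insert 950: h=15, h2=7, slot 15 occupied => index 5.
Insert 161: h=8, h2=2, slots 8,10 occupied => index 12.
Insert 644: h=15, h2=5, slots 15,3,8 occupied => index 13.
Insert 219: h=15, h2=12, slots 15,10,5 occupied => index 0.
Insert 674: h=11, slot 11 empty => index 11.
Table: [219, ., ., 394, 769, 950, ., ., 433, ., 661, 674, 161, 644, ., 576, .]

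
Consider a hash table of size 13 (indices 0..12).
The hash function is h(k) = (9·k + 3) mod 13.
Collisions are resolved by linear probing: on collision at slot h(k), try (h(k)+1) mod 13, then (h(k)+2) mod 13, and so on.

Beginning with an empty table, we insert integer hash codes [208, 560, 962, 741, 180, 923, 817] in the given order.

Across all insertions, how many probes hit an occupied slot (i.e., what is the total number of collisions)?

Insert 208: h=3, slot 3 empty → index 3.
Insert 560: h=12, slot 12 empty → index 12.
Insert 962: h=3, slot 3 occupied → index 4.
Insert 741: h=3, slots 3,4 occupied → index 5.
Insert 180: h=11, slot 11 empty → index 11.
Insert 923: h=3, slots 3,4,5 occupied → index 6.
Insert 817: h=11, slots 11,12 occupied → index 0.
Table: [817, ∅, ∅, 208, 962, 741, 923, ∅, ∅, ∅, ∅, 180, 560]

8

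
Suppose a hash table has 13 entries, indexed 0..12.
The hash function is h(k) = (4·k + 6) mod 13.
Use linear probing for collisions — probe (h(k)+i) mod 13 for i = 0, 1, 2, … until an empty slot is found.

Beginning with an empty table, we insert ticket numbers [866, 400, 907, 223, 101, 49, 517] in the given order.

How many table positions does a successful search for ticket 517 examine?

5

866 hashes to 12; slot 12 is free => place at 12.
400 hashes to 7; slot 7 is free => place at 7.
907 hashes to 7; 7 taken => place at 8.
223 hashes to 1; slot 1 is free => place at 1.
101 hashes to 7; 7,8 taken => place at 9.
49 hashes to 7; 7,8,9 taken => place at 10.
517 hashes to 7; 7,8,9,10 taken => place at 11.
Table: [—, 223, —, —, —, —, —, 400, 907, 101, 49, 517, 866]
Lookup 517: h=7, probe 7,8,9,10,11 → found at 11.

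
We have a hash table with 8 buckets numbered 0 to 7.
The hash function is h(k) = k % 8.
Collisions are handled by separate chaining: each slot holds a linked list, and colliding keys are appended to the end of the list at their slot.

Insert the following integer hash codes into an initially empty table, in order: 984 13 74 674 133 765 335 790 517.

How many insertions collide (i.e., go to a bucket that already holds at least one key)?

4

984 → bucket 0
13 → bucket 5
74 → bucket 2
674 → bucket 2 (collision)
133 → bucket 5 (collision)
765 → bucket 5 (collision)
335 → bucket 7
790 → bucket 6
517 → bucket 5 (collision)
Final buckets:
0: 984
1: -
2: 74 -> 674
3: -
4: -
5: 13 -> 133 -> 765 -> 517
6: 790
7: 335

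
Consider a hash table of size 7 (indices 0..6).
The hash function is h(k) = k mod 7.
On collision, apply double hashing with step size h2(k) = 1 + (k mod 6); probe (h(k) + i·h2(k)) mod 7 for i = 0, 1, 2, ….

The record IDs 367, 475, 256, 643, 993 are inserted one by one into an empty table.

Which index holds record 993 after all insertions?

0

367: h=3 -> slot 3
475: h=6 -> slot 6
256: h=4 -> slot 4
643: h=6, h2=2, probe 6,1 -> slot 1
993: h=6, h2=4, probe 6,3,0 -> slot 0
Table: [993, 643, ∅, 367, 256, ∅, 475]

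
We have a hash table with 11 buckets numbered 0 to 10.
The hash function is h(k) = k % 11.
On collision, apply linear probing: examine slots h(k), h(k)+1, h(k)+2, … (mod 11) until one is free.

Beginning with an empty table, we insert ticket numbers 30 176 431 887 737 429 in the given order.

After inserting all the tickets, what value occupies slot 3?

Insert 30: h=8, slot 8 empty -> index 8.
Insert 176: h=0, slot 0 empty -> index 0.
Insert 431: h=2, slot 2 empty -> index 2.
Insert 887: h=7, slot 7 empty -> index 7.
Insert 737: h=0, slot 0 occupied -> index 1.
Insert 429: h=0, slots 0,1,2 occupied -> index 3.
Table: [176, 737, 431, 429, -, -, -, 887, 30, -, -]

429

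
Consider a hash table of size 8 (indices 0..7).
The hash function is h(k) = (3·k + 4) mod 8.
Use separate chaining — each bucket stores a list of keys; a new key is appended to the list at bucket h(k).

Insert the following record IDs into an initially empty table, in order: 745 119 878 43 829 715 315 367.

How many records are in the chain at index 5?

745 → bucket 7
119 → bucket 1
878 → bucket 6
43 → bucket 5
829 → bucket 3
715 → bucket 5 (collision)
315 → bucket 5 (collision)
367 → bucket 1 (collision)
Final buckets:
0: _
1: 119 -> 367
2: _
3: 829
4: _
5: 43 -> 715 -> 315
6: 878
7: 745

3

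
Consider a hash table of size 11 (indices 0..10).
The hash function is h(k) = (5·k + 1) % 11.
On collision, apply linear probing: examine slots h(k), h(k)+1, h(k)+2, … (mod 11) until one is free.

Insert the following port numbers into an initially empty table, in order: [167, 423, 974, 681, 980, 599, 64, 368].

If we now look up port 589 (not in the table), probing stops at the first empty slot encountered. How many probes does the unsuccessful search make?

Insert 167: h=0, slot 0 empty => index 0.
Insert 423: h=4, slot 4 empty => index 4.
Insert 974: h=9, slot 9 empty => index 9.
Insert 681: h=7, slot 7 empty => index 7.
Insert 980: h=6, slot 6 empty => index 6.
Insert 599: h=4, slot 4 occupied => index 5.
Insert 64: h=2, slot 2 empty => index 2.
Insert 368: h=4, slots 4,5,6,7 occupied => index 8.
Table: [167, -, 64, -, 423, 599, 980, 681, 368, 974, -]
Lookup 589: h=9, probe 9,10 → slot 10 empty, not found.

2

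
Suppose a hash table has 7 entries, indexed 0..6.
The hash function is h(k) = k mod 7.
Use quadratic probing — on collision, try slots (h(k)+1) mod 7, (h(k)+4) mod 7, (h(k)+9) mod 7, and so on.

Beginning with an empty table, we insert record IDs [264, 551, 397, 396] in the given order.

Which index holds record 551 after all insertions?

264 hashes to 5; slot 5 is free -> place at 5.
551 hashes to 5; 5 taken -> place at 6.
397 hashes to 5; 5,6 taken -> place at 2.
396 hashes to 4; slot 4 is free -> place at 4.
Table: [-, -, 397, -, 396, 264, 551]

6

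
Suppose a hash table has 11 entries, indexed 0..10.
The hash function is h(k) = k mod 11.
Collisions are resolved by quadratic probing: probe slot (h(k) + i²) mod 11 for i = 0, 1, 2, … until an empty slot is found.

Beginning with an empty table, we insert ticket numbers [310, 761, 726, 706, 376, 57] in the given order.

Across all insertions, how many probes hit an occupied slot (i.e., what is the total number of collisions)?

12

310: h=2 → slot 2
761: h=2, probe 2,3 → slot 3
726: h=0 → slot 0
706: h=2, probe 2,3,6 → slot 6
376: h=2, probe 2,3,6,0,7 → slot 7
57: h=2, probe 2,3,6,0,7,5 → slot 5
Table: [726, -, 310, 761, -, 57, 706, 376, -, -, -]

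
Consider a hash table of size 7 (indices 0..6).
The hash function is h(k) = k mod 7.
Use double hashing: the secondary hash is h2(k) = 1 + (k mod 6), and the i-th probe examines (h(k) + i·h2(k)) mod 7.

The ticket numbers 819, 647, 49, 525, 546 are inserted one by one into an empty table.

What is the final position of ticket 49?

2

Insert 819: h=0, slot 0 empty -> index 0.
Insert 647: h=3, slot 3 empty -> index 3.
Insert 49: h=0, h2=2, slot 0 occupied -> index 2.
Insert 525: h=0, h2=4, slot 0 occupied -> index 4.
Insert 546: h=0, h2=1, slot 0 occupied -> index 1.
Table: [819, 546, 49, 647, 525, —, —]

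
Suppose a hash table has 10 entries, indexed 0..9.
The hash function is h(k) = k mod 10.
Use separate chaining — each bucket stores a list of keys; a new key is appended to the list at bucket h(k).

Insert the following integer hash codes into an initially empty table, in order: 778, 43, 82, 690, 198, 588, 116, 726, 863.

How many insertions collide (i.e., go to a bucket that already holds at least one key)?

778 -> bucket 8
43 -> bucket 3
82 -> bucket 2
690 -> bucket 0
198 -> bucket 8 (collision)
588 -> bucket 8 (collision)
116 -> bucket 6
726 -> bucket 6 (collision)
863 -> bucket 3 (collision)
Final buckets:
0: 690
1: —
2: 82
3: 43 -> 863
4: —
5: —
6: 116 -> 726
7: —
8: 778 -> 198 -> 588
9: —

4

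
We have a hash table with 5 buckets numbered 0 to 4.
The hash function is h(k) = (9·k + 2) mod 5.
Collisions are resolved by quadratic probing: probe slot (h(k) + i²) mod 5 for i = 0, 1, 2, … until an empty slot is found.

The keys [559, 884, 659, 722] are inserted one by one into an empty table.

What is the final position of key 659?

559 hashes to 3; slot 3 is free => place at 3.
884 hashes to 3; 3 taken => place at 4.
659 hashes to 3; 3,4 taken => place at 2.
722 hashes to 0; slot 0 is free => place at 0.
Table: [722, ∅, 659, 559, 884]

2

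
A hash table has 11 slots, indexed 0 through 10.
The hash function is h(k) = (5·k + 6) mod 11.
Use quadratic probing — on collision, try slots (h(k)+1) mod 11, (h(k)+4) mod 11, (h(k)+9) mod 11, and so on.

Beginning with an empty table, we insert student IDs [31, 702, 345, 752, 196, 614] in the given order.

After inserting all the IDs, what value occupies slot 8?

31: h=7 -> slot 7
702: h=7, probe 7,8 -> slot 8
345: h=4 -> slot 4
752: h=4, probe 4,5 -> slot 5
196: h=7, probe 7,8,0 -> slot 0
614: h=7, probe 7,8,0,5,1 -> slot 1
Table: [196, 614, ., ., 345, 752, ., 31, 702, ., .]

702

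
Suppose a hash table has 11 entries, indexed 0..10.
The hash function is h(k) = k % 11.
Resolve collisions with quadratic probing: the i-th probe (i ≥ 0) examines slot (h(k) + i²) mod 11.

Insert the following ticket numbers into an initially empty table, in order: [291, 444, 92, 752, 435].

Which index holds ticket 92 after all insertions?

8

291: h=5 -> slot 5
444: h=4 -> slot 4
92: h=4, probe 4,5,8 -> slot 8
752: h=4, probe 4,5,8,2 -> slot 2
435: h=6 -> slot 6
Table: [., ., 752, ., 444, 291, 435, ., 92, ., .]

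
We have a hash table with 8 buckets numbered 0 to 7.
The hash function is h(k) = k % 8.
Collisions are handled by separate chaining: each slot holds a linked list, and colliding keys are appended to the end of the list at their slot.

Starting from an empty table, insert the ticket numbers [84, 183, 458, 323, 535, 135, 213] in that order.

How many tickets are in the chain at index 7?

3

84 → bucket 4
183 → bucket 7
458 → bucket 2
323 → bucket 3
535 → bucket 7 (collision)
135 → bucket 7 (collision)
213 → bucket 5
Final buckets:
0: —
1: —
2: 458
3: 323
4: 84
5: 213
6: —
7: 183 -> 535 -> 135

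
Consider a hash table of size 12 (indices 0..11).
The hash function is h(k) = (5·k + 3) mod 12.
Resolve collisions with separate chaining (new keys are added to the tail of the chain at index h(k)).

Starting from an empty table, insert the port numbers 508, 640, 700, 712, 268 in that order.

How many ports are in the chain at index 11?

5

508 -> bucket 11
640 -> bucket 11 (collision)
700 -> bucket 11 (collision)
712 -> bucket 11 (collision)
268 -> bucket 11 (collision)
Final buckets:
0: -
1: -
2: -
3: -
4: -
5: -
6: -
7: -
8: -
9: -
10: -
11: 508 -> 640 -> 700 -> 712 -> 268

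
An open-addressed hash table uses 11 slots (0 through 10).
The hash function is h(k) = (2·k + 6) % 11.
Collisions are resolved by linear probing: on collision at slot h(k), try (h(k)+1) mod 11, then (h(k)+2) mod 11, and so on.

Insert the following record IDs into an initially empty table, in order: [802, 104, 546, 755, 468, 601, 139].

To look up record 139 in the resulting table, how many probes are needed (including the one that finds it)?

802 hashes to 4; slot 4 is free -> place at 4.
104 hashes to 5; slot 5 is free -> place at 5.
546 hashes to 9; slot 9 is free -> place at 9.
755 hashes to 9; 9 taken -> place at 10.
468 hashes to 7; slot 7 is free -> place at 7.
601 hashes to 9; 9,10 taken -> place at 0.
139 hashes to 9; 9,10,0 taken -> place at 1.
Table: [601, 139, —, —, 802, 104, —, 468, —, 546, 755]
Lookup 139: h=9, probe 9,10,0,1 → found at 1.

4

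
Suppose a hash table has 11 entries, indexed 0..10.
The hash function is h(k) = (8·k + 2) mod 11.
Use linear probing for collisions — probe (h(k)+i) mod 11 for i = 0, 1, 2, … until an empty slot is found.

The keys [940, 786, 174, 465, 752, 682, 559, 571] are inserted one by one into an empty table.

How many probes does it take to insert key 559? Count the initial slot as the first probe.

4

Insert 940: h=9, slot 9 empty => index 9.
Insert 786: h=9, slot 9 occupied => index 10.
Insert 174: h=8, slot 8 empty => index 8.
Insert 465: h=4, slot 4 empty => index 4.
Insert 752: h=1, slot 1 empty => index 1.
Insert 682: h=2, slot 2 empty => index 2.
Insert 559: h=8, slots 8,9,10 occupied => index 0.
Insert 571: h=5, slot 5 empty => index 5.
Table: [559, 752, 682, ∅, 465, 571, ∅, ∅, 174, 940, 786]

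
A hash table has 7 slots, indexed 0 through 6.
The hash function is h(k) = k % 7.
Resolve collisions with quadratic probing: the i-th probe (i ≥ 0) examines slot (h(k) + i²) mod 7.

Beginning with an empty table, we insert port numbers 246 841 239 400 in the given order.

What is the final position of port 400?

246: h=1 -> slot 1
841: h=1, probe 1,2 -> slot 2
239: h=1, probe 1,2,5 -> slot 5
400: h=1, probe 1,2,5,3 -> slot 3
Table: [—, 246, 841, 400, —, 239, —]

3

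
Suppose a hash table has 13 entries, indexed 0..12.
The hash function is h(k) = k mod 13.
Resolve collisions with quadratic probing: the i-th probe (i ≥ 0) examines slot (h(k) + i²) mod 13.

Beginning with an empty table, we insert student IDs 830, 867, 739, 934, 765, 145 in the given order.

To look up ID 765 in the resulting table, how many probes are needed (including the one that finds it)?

4

830 hashes to 11; slot 11 is free → place at 11.
867 hashes to 9; slot 9 is free → place at 9.
739 hashes to 11; 11 taken → place at 12.
934 hashes to 11; 11,12 taken → place at 2.
765 hashes to 11; 11,12,2 taken → place at 7.
145 hashes to 2; 2 taken → place at 3.
Table: [_, _, 934, 145, _, _, _, 765, _, 867, _, 830, 739]
Lookup 765: h=11, probe 11,12,2,7 → found at 7.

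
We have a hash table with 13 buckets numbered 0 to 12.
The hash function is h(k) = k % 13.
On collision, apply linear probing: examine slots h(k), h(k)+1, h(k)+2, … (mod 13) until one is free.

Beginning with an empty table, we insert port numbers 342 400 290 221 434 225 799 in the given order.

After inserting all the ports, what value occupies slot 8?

799

342 hashes to 4; slot 4 is free -> place at 4.
400 hashes to 10; slot 10 is free -> place at 10.
290 hashes to 4; 4 taken -> place at 5.
221 hashes to 0; slot 0 is free -> place at 0.
434 hashes to 5; 5 taken -> place at 6.
225 hashes to 4; 4,5,6 taken -> place at 7.
799 hashes to 6; 6,7 taken -> place at 8.
Table: [221, _, _, _, 342, 290, 434, 225, 799, _, 400, _, _]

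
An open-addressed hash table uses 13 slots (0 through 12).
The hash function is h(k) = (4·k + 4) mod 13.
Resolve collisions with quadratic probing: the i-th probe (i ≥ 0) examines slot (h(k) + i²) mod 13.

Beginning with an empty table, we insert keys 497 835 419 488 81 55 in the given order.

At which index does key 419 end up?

497: h=3 → slot 3
835: h=3, probe 3,4 → slot 4
419: h=3, probe 3,4,7 → slot 7
488: h=6 → slot 6
81: h=3, probe 3,4,7,12 → slot 12
55: h=3, probe 3,4,7,12,6,2 → slot 2
Table: [-, -, 55, 497, 835, -, 488, 419, -, -, -, -, 81]

7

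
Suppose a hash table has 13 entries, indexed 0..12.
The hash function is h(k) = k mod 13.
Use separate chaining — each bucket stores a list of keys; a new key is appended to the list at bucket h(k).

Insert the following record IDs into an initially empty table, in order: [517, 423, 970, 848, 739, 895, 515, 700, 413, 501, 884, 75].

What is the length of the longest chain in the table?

517 -> bucket 10
423 -> bucket 7
970 -> bucket 8
848 -> bucket 3
739 -> bucket 11
895 -> bucket 11 (collision)
515 -> bucket 8 (collision)
700 -> bucket 11 (collision)
413 -> bucket 10 (collision)
501 -> bucket 7 (collision)
884 -> bucket 0
75 -> bucket 10 (collision)
Final buckets:
0: 884
1: ∅
2: ∅
3: 848
4: ∅
5: ∅
6: ∅
7: 423 -> 501
8: 970 -> 515
9: ∅
10: 517 -> 413 -> 75
11: 739 -> 895 -> 700
12: ∅

3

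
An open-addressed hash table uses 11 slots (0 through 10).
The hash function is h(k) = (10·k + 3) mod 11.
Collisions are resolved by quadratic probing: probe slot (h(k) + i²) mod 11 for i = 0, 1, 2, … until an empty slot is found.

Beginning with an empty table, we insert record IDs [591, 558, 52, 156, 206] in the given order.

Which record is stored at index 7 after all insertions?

Insert 591: h=6, slot 6 empty -> index 6.
Insert 558: h=6, slot 6 occupied -> index 7.
Insert 52: h=6, slots 6,7 occupied -> index 10.
Insert 156: h=1, slot 1 empty -> index 1.
Insert 206: h=6, slots 6,7,10 occupied -> index 4.
Table: [∅, 156, ∅, ∅, 206, ∅, 591, 558, ∅, ∅, 52]

558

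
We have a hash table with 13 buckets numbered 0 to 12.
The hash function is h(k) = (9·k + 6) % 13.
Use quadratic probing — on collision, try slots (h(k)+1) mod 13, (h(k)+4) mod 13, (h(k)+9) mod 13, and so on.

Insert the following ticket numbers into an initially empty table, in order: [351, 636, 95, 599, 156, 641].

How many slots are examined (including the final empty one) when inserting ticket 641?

351: h=6 -> slot 6
636: h=10 -> slot 10
95: h=3 -> slot 3
599: h=2 -> slot 2
156: h=6, probe 6,7 -> slot 7
641: h=3, probe 3,4 -> slot 4
Table: [., ., 599, 95, 641, ., 351, 156, ., ., 636, ., .]

2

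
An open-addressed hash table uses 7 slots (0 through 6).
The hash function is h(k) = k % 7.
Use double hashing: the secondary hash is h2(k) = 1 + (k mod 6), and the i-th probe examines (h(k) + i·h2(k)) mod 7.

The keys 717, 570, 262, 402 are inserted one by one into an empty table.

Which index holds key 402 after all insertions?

5

Insert 717: h=3, slot 3 empty → index 3.
Insert 570: h=3, h2=1, slot 3 occupied → index 4.
Insert 262: h=3, h2=5, slot 3 occupied → index 1.
Insert 402: h=3, h2=1, slots 3,4 occupied → index 5.
Table: [∅, 262, ∅, 717, 570, 402, ∅]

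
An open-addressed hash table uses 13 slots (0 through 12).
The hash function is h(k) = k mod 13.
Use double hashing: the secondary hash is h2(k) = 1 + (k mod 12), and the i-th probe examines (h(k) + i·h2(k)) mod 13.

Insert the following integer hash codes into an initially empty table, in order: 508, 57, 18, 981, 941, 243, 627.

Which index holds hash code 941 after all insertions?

508: h=1 => slot 1
57: h=5 => slot 5
18: h=5, h2=7, probe 5,12 => slot 12
981: h=6 => slot 6
941: h=5, h2=6, probe 5,11 => slot 11
243: h=9 => slot 9
627: h=3 => slot 3
Table: [∅, 508, ∅, 627, ∅, 57, 981, ∅, ∅, 243, ∅, 941, 18]

11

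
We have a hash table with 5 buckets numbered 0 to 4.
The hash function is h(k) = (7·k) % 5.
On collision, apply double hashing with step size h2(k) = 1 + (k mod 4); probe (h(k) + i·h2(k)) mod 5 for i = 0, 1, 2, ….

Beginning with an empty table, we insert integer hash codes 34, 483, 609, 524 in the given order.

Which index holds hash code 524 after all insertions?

4

34 hashes to 3; slot 3 is free -> place at 3.
483 hashes to 1; slot 1 is free -> place at 1.
609 hashes to 3, h2=2; 3 taken -> place at 0.
524 hashes to 3, h2=1; 3 taken -> place at 4.
Table: [609, 483, -, 34, 524]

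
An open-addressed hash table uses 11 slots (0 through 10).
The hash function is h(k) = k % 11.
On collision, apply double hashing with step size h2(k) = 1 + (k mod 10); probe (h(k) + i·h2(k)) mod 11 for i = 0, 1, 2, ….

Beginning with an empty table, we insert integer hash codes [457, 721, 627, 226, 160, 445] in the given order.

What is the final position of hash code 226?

2

457: h=6 => slot 6
721: h=6, h2=2, probe 6,8 => slot 8
627: h=0 => slot 0
226: h=6, h2=7, probe 6,2 => slot 2
160: h=6, h2=1, probe 6,7 => slot 7
445: h=5 => slot 5
Table: [627, -, 226, -, -, 445, 457, 160, 721, -, -]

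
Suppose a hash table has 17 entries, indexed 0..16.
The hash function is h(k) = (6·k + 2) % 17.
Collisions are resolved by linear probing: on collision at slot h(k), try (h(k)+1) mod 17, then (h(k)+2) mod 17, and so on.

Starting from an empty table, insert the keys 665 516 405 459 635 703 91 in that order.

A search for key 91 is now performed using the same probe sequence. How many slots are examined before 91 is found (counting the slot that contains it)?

4

665 hashes to 14; slot 14 is free => place at 14.
516 hashes to 4; slot 4 is free => place at 4.
405 hashes to 1; slot 1 is free => place at 1.
459 hashes to 2; slot 2 is free => place at 2.
635 hashes to 4; 4 taken => place at 5.
703 hashes to 4; 4,5 taken => place at 6.
91 hashes to 4; 4,5,6 taken => place at 7.
Table: [_, 405, 459, _, 516, 635, 703, 91, _, _, _, _, _, _, 665, _, _]
Lookup 91: h=4, probe 4,5,6,7 → found at 7.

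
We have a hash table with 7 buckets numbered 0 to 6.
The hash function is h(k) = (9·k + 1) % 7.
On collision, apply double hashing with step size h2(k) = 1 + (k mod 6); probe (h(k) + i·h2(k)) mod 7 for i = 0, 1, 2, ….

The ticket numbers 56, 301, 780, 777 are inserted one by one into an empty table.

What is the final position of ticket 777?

5

Insert 56: h=1, slot 1 empty => index 1.
Insert 301: h=1, h2=2, slot 1 occupied => index 3.
Insert 780: h=0, slot 0 empty => index 0.
Insert 777: h=1, h2=4, slot 1 occupied => index 5.
Table: [780, 56, ., 301, ., 777, .]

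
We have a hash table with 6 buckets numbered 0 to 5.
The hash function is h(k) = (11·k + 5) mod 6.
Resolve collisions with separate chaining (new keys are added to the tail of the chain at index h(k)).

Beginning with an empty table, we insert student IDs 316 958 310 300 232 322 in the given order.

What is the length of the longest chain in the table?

5

316 → bucket 1
958 → bucket 1 (collision)
310 → bucket 1 (collision)
300 → bucket 5
232 → bucket 1 (collision)
322 → bucket 1 (collision)
Final buckets:
0: .
1: 316 -> 958 -> 310 -> 232 -> 322
2: .
3: .
4: .
5: 300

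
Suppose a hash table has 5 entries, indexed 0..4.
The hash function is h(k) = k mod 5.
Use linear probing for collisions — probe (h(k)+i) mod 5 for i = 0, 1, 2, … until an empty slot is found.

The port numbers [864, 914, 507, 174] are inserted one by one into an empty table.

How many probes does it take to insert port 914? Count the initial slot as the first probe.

2

864: h=4 => slot 4
914: h=4, probe 4,0 => slot 0
507: h=2 => slot 2
174: h=4, probe 4,0,1 => slot 1
Table: [914, 174, 507, ∅, 864]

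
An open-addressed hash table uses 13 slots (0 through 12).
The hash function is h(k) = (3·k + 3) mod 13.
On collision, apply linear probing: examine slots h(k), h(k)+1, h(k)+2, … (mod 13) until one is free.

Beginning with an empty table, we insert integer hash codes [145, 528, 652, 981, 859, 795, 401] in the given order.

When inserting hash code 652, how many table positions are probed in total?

145 hashes to 9; slot 9 is free -> place at 9.
528 hashes to 1; slot 1 is free -> place at 1.
652 hashes to 9; 9 taken -> place at 10.
981 hashes to 8; slot 8 is free -> place at 8.
859 hashes to 6; slot 6 is free -> place at 6.
795 hashes to 9; 9,10 taken -> place at 11.
401 hashes to 10; 10,11 taken -> place at 12.
Table: [-, 528, -, -, -, -, 859, -, 981, 145, 652, 795, 401]

2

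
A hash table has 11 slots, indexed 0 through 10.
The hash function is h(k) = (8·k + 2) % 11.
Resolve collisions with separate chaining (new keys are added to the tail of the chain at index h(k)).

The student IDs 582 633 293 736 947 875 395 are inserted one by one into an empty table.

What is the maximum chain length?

Insert 582: h=5, bucket 5 empty -> new chain.
Insert 633: h=6, bucket 6 empty -> new chain.
Insert 293: h=3, bucket 3 empty -> new chain.
Insert 736: h=5, bucket 5 nonempty -> append to chain.
Insert 947: h=10, bucket 10 empty -> new chain.
Insert 875: h=6, bucket 6 nonempty -> append to chain.
Insert 395: h=5, bucket 5 nonempty -> append to chain.
Final buckets:
0: _
1: _
2: _
3: 293
4: _
5: 582 -> 736 -> 395
6: 633 -> 875
7: _
8: _
9: _
10: 947

3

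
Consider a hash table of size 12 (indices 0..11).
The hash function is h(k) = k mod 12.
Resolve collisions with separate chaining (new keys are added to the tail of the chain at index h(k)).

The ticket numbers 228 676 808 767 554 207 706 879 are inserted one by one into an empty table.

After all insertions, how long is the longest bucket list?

228 → bucket 0
676 → bucket 4
808 → bucket 4 (collision)
767 → bucket 11
554 → bucket 2
207 → bucket 3
706 → bucket 10
879 → bucket 3 (collision)
Final buckets:
0: 228
1: ∅
2: 554
3: 207 -> 879
4: 676 -> 808
5: ∅
6: ∅
7: ∅
8: ∅
9: ∅
10: 706
11: 767

2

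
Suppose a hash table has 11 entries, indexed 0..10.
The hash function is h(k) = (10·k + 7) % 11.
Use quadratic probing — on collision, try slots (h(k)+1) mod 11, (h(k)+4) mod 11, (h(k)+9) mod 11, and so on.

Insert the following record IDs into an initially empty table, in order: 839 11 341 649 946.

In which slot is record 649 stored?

Insert 839: h=4, slot 4 empty => index 4.
Insert 11: h=7, slot 7 empty => index 7.
Insert 341: h=7, slot 7 occupied => index 8.
Insert 649: h=7, slots 7,8 occupied => index 0.
Insert 946: h=7, slots 7,8,0 occupied => index 5.
Table: [649, ., ., ., 839, 946, ., 11, 341, ., .]

0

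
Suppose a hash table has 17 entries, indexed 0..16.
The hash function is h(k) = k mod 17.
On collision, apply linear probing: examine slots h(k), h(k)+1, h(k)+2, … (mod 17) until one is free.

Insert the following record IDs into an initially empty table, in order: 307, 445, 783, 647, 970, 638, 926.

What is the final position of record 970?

Insert 307: h=1, slot 1 empty => index 1.
Insert 445: h=3, slot 3 empty => index 3.
Insert 783: h=1, slot 1 occupied => index 2.
Insert 647: h=1, slots 1,2,3 occupied => index 4.
Insert 970: h=1, slots 1,2,3,4 occupied => index 5.
Insert 638: h=9, slot 9 empty => index 9.
Insert 926: h=8, slot 8 empty => index 8.
Table: [., 307, 783, 445, 647, 970, ., ., 926, 638, ., ., ., ., ., ., .]

5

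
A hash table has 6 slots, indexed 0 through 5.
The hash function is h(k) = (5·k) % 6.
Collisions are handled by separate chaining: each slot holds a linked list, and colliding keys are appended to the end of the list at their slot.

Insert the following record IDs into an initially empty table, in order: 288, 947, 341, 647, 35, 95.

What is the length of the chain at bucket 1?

288 → bucket 0
947 → bucket 1
341 → bucket 1 (collision)
647 → bucket 1 (collision)
35 → bucket 1 (collision)
95 → bucket 1 (collision)
Final buckets:
0: 288
1: 947 -> 341 -> 647 -> 35 -> 95
2: .
3: .
4: .
5: .

5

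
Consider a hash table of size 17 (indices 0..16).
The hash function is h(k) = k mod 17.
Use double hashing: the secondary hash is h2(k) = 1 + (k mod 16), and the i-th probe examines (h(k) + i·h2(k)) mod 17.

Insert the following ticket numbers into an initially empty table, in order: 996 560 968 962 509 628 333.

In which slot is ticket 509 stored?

7

996: h=10 → slot 10
560: h=16 → slot 16
968: h=16, h2=9, probe 16,8 → slot 8
962: h=10, h2=3, probe 10,13 → slot 13
509: h=16, h2=14, probe 16,13,10,7 → slot 7
628: h=16, h2=5, probe 16,4 → slot 4
333: h=10, h2=14, probe 10,7,4,1 → slot 1
Table: [—, 333, —, —, 628, —, —, 509, 968, —, 996, —, —, 962, —, —, 560]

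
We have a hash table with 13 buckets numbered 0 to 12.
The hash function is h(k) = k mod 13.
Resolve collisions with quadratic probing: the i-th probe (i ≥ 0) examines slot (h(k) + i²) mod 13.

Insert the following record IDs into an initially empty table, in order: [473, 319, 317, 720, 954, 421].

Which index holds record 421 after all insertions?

8

Insert 473: h=5, slot 5 empty → index 5.
Insert 319: h=7, slot 7 empty → index 7.
Insert 317: h=5, slot 5 occupied → index 6.
Insert 720: h=5, slots 5,6 occupied → index 9.
Insert 954: h=5, slots 5,6,9 occupied → index 1.
Insert 421: h=5, slots 5,6,9,1 occupied → index 8.
Table: [_, 954, _, _, _, 473, 317, 319, 421, 720, _, _, _]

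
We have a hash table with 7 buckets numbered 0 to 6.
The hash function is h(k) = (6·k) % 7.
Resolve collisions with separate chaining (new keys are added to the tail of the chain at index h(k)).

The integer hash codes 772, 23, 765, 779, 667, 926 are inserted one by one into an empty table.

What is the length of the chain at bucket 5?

6

Insert 772: h=5, bucket 5 empty -> new chain.
Insert 23: h=5, bucket 5 nonempty -> append to chain.
Insert 765: h=5, bucket 5 nonempty -> append to chain.
Insert 779: h=5, bucket 5 nonempty -> append to chain.
Insert 667: h=5, bucket 5 nonempty -> append to chain.
Insert 926: h=5, bucket 5 nonempty -> append to chain.
Final buckets:
0: _
1: _
2: _
3: _
4: _
5: 772 -> 23 -> 765 -> 779 -> 667 -> 926
6: _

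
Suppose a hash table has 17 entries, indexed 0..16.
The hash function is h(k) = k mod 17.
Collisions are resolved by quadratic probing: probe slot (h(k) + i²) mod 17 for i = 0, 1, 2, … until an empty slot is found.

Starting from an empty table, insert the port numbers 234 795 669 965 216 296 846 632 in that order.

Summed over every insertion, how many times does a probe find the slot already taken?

Insert 234: h=13, slot 13 empty => index 13.
Insert 795: h=13, slot 13 occupied => index 14.
Insert 669: h=6, slot 6 empty => index 6.
Insert 965: h=13, slots 13,14 occupied => index 0.
Insert 216: h=12, slot 12 empty => index 12.
Insert 296: h=7, slot 7 empty => index 7.
Insert 846: h=13, slots 13,14,0 occupied => index 5.
Insert 632: h=3, slot 3 empty => index 3.
Table: [965, -, -, 632, -, 846, 669, 296, -, -, -, -, 216, 234, 795, -, -]

6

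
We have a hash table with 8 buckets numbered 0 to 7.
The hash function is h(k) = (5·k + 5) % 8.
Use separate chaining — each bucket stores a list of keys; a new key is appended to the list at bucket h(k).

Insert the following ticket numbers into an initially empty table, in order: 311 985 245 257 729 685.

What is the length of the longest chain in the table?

3

311 -> bucket 0
985 -> bucket 2
245 -> bucket 6
257 -> bucket 2 (collision)
729 -> bucket 2 (collision)
685 -> bucket 6 (collision)
Final buckets:
0: 311
1: -
2: 985 -> 257 -> 729
3: -
4: -
5: -
6: 245 -> 685
7: -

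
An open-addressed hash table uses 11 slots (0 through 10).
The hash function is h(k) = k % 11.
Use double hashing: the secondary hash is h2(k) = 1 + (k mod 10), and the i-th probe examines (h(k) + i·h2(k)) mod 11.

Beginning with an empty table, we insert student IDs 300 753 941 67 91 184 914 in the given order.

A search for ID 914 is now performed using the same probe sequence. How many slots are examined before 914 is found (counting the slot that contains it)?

3

300 hashes to 3; slot 3 is free => place at 3.
753 hashes to 5; slot 5 is free => place at 5.
941 hashes to 6; slot 6 is free => place at 6.
67 hashes to 1; slot 1 is free => place at 1.
91 hashes to 3, h2=2; 3,5 taken => place at 7.
184 hashes to 8; slot 8 is free => place at 8.
914 hashes to 1, h2=5; 1,6 taken => place at 0.
Table: [914, 67, —, 300, —, 753, 941, 91, 184, —, —]
Lookup 914: h=1, h2=5, probe 1,6,0 → found at 0.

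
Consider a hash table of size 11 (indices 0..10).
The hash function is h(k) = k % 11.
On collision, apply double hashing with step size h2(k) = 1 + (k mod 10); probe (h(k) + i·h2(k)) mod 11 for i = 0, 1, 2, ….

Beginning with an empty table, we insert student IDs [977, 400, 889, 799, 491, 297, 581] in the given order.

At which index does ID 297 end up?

Insert 977: h=9, slot 9 empty -> index 9.
Insert 400: h=4, slot 4 empty -> index 4.
Insert 889: h=9, h2=10, slot 9 occupied -> index 8.
Insert 799: h=7, slot 7 empty -> index 7.
Insert 491: h=7, h2=2, slots 7,9 occupied -> index 0.
Insert 297: h=0, h2=8, slots 0,8 occupied -> index 5.
Insert 581: h=9, h2=2, slots 9,0 occupied -> index 2.
Table: [491, —, 581, —, 400, 297, —, 799, 889, 977, —]

5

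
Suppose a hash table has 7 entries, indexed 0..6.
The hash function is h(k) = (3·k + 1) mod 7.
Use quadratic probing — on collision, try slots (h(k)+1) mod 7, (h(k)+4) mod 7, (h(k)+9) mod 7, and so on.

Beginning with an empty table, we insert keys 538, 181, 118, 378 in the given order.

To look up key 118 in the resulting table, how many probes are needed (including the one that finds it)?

3

538: h=5 → slot 5
181: h=5, probe 5,6 → slot 6
118: h=5, probe 5,6,2 → slot 2
378: h=1 → slot 1
Table: [—, 378, 118, —, —, 538, 181]
Lookup 118: h=5, probe 5,6,2 → found at 2.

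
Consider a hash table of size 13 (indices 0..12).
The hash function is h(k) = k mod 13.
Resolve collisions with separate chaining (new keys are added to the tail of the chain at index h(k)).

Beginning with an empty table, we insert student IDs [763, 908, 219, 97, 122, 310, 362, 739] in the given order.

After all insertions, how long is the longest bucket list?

5

763 → bucket 9
908 → bucket 11
219 → bucket 11 (collision)
97 → bucket 6
122 → bucket 5
310 → bucket 11 (collision)
362 → bucket 11 (collision)
739 → bucket 11 (collision)
Final buckets:
0: -
1: -
2: -
3: -
4: -
5: 122
6: 97
7: -
8: -
9: 763
10: -
11: 908 -> 219 -> 310 -> 362 -> 739
12: -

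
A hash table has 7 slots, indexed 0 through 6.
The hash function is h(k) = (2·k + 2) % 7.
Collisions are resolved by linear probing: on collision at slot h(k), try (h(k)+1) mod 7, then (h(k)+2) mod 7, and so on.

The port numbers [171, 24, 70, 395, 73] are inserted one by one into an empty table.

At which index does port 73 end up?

5

171: h=1 → slot 1
24: h=1, probe 1,2 → slot 2
70: h=2, probe 2,3 → slot 3
395: h=1, probe 1,2,3,4 → slot 4
73: h=1, probe 1,2,3,4,5 → slot 5
Table: [., 171, 24, 70, 395, 73, .]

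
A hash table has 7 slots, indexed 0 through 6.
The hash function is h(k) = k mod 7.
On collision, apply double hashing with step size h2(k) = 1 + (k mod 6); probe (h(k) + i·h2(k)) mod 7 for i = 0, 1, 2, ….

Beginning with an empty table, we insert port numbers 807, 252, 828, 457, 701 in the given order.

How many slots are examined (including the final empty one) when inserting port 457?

2

Insert 807: h=2, slot 2 empty => index 2.
Insert 252: h=0, slot 0 empty => index 0.
Insert 828: h=2, h2=1, slot 2 occupied => index 3.
Insert 457: h=2, h2=2, slot 2 occupied => index 4.
Insert 701: h=1, slot 1 empty => index 1.
Table: [252, 701, 807, 828, 457, ., .]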